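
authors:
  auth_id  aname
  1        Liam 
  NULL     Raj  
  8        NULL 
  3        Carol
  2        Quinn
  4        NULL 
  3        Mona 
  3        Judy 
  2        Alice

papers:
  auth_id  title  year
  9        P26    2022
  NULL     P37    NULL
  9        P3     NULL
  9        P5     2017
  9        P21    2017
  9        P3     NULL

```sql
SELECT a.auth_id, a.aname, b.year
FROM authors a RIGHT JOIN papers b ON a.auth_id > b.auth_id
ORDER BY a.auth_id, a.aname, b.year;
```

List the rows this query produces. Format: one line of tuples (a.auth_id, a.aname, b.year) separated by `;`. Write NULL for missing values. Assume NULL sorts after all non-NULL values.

(NULL, NULL, 2017); (NULL, NULL, 2017); (NULL, NULL, 2022); (NULL, NULL, NULL); (NULL, NULL, NULL); (NULL, NULL, NULL)

RIGHT JOIN keeps every row from `papers`; unmatched rows get NULL for `authors`'s columns.
Matching on a.auth_id > b.auth_id. A NULL in a compared column never satisfies the condition.
Matched pairs: 0; unmatched b rows kept: 6.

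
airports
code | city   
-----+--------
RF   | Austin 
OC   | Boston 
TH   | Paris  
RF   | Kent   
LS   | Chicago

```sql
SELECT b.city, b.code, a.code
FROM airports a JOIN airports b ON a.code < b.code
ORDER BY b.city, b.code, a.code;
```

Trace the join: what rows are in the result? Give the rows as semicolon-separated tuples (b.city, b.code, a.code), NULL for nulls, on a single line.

INNER JOIN keeps only pairs where the ON condition holds.
Matching on a.code < b.code.
Matched pairs: 9.

(Austin, RF, LS); (Austin, RF, OC); (Boston, OC, LS); (Kent, RF, LS); (Kent, RF, OC); (Paris, TH, LS); (Paris, TH, OC); (Paris, TH, RF); (Paris, TH, RF)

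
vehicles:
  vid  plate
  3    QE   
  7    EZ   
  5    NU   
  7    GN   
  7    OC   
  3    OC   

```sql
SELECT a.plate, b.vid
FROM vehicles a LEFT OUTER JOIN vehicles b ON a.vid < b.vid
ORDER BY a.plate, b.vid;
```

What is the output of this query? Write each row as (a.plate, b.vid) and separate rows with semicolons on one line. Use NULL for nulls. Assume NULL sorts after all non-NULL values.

LEFT JOIN keeps every row from `vehicles a`; unmatched rows get NULL for `vehicles b`'s columns.
Matching on a.vid < b.vid.
- a[0] vid=3 → 4 match(es) in b → 4 row(s).
- a[1] vid=7 → no match; kept with NULLs on the b side.
- a[2] vid=5 → 3 match(es) in b → 3 row(s).
- a[3] vid=7 → no match; kept with NULLs on the b side.
- a[4] vid=7 → no match; kept with NULLs on the b side.
- a[5] vid=3 → 4 match(es) in b → 4 row(s).

(EZ, NULL); (GN, NULL); (NU, 7); (NU, 7); (NU, 7); (OC, 5); (OC, 7); (OC, 7); (OC, 7); (OC, NULL); (QE, 5); (QE, 7); (QE, 7); (QE, 7)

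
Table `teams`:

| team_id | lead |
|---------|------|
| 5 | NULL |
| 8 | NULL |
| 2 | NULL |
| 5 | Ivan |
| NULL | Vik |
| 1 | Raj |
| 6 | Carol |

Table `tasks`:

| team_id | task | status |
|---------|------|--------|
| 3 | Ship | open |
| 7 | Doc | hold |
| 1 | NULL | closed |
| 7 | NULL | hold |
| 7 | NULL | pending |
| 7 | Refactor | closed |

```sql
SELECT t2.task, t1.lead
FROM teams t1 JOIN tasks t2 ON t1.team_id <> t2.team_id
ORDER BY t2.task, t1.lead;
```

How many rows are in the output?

INNER JOIN keeps only pairs where the ON condition holds.
Matching on t1.team_id <> t2.team_id. A NULL in a compared column never satisfies the condition.
Matched pairs: 35.
Total: 35 rows.

35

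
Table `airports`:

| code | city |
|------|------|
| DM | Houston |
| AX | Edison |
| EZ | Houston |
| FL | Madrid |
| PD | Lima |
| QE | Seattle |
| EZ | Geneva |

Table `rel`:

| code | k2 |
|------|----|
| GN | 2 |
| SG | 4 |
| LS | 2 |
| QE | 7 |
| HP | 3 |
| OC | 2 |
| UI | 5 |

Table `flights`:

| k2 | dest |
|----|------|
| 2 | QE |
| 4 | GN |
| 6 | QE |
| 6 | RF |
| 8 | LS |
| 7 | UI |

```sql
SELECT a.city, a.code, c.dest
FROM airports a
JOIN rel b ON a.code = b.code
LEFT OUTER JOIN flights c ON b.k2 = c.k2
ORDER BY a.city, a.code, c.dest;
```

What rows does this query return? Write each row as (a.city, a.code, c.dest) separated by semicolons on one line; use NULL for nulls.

(Seattle, QE, UI)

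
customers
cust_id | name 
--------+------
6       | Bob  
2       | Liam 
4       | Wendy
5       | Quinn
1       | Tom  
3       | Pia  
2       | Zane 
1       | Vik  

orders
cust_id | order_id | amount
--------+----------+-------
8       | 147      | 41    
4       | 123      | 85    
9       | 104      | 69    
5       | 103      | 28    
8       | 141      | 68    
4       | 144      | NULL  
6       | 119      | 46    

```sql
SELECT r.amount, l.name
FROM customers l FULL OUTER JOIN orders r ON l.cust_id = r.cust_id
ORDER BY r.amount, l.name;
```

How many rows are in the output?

12

FULL OUTER JOIN keeps every row from both sides; unmatched rows get NULL for the other side's columns.
Matching on l.cust_id = r.cust_id.
- l row (cust_id=6): matches 1 r row(s) → 1 output row(s).
- l row (cust_id=2): no match → kept, r columns NULL.
- l row (cust_id=4): matches 2 r row(s) → 2 output row(s).
- l row (cust_id=5): matches 1 r row(s) → 1 output row(s).
- l row (cust_id=1): no match → kept, r columns NULL.
- l row (cust_id=3): no match → kept, r columns NULL.
- l row (cust_id=2): no match → kept, r columns NULL.
- l row (cust_id=1): no match → kept, r columns NULL.
- plus 3 unmatched r row(s), each kept with NULL l columns.
Total: 4 matched + 8 padded = 12 rows.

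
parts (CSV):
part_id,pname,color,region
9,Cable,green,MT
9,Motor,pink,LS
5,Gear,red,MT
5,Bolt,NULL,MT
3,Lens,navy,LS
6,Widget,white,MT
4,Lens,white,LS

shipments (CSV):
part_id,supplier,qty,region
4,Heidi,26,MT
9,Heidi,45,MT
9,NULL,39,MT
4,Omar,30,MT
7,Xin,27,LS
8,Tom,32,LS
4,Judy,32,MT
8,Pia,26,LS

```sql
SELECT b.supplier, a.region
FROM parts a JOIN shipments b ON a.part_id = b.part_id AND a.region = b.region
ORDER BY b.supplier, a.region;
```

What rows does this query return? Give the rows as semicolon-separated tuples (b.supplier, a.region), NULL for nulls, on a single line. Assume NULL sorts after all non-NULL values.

(Heidi, MT); (NULL, MT)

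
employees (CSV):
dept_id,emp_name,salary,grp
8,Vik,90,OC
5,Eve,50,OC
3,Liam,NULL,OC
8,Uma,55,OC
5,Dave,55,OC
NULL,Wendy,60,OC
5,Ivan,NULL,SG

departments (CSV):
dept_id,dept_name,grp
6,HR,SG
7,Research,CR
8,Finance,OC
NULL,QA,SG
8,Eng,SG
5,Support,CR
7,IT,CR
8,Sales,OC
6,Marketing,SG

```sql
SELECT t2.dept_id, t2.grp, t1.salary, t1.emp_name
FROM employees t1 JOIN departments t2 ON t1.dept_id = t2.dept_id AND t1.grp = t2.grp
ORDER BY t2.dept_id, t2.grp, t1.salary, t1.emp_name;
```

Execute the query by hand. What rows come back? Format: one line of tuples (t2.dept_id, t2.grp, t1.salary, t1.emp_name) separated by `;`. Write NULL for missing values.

(8, OC, 55, Uma); (8, OC, 55, Uma); (8, OC, 90, Vik); (8, OC, 90, Vik)

INNER JOIN keeps only pairs where the ON condition holds.
Matching on t1.dept_id = t2.dept_id AND t1.grp = t2.grp. A NULL in a compared column never satisfies the condition.
- t1 (dept_id=8, grp=OC) pairs with 2 row(s) of t2.
- t1 (dept_id=5, grp=OC) has no partner → excluded.
- t1 (dept_id=3, grp=OC) has no partner → excluded.
- t1 (dept_id=8, grp=OC) pairs with 2 row(s) of t2.
- t1 (dept_id=5, grp=OC) has no partner → excluded.
- t1 (dept_id=NULL, grp=OC) has no partner → excluded.
- t1 (dept_id=5, grp=SG) has no partner → excluded.
After projecting and ordering:
t2.dept_id | t2.grp | t1.salary | t1.emp_name
8 | OC | 55 | Uma
8 | OC | 55 | Uma
8 | OC | 90 | Vik
8 | OC | 90 | Vik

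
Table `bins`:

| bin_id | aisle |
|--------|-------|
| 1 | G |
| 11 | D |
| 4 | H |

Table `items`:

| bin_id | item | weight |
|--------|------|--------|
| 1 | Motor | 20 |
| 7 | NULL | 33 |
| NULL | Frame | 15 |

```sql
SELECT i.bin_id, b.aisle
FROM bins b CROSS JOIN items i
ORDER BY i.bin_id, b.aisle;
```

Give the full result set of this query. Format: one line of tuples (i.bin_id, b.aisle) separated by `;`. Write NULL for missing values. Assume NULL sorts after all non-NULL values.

CROSS JOIN pairs every row of `bins` with every row of `items`: 3 × 3 = 9 rows.

(1, D); (1, G); (1, H); (7, D); (7, G); (7, H); (NULL, D); (NULL, G); (NULL, H)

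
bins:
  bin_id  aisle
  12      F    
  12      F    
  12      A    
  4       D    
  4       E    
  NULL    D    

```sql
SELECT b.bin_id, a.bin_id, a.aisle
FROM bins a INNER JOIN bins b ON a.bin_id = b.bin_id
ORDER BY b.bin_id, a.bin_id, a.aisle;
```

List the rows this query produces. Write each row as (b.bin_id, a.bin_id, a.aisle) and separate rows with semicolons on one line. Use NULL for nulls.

(4, 4, D); (4, 4, D); (4, 4, E); (4, 4, E); (12, 12, A); (12, 12, A); (12, 12, A); (12, 12, F); (12, 12, F); (12, 12, F); (12, 12, F); (12, 12, F); (12, 12, F)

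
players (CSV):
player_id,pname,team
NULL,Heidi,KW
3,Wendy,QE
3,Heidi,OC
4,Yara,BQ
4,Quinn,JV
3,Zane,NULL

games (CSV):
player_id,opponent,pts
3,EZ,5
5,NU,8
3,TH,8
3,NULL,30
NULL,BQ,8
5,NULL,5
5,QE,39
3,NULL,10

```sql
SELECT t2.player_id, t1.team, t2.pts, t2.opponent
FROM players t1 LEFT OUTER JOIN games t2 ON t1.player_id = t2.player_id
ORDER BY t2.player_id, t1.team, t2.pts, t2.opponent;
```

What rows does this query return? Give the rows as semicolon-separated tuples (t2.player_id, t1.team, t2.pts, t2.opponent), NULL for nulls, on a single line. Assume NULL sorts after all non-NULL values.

LEFT JOIN keeps every row from `players`; unmatched rows get NULL for `games`'s columns.
Matching on t1.player_id = t2.player_id. A NULL in a compared column never satisfies the condition.
- t1 (player_id=NULL) has no partner → padded with NULL.
- t1 (player_id=3) pairs with 4 row(s) of t2.
- t1 (player_id=3) pairs with 4 row(s) of t2.
- t1 (player_id=4) has no partner → padded with NULL.
- t1 (player_id=4) has no partner → padded with NULL.
- t1 (player_id=3) pairs with 4 row(s) of t2.

(3, OC, 5, EZ); (3, OC, 8, TH); (3, OC, 10, NULL); (3, OC, 30, NULL); (3, QE, 5, EZ); (3, QE, 8, TH); (3, QE, 10, NULL); (3, QE, 30, NULL); (3, NULL, 5, EZ); (3, NULL, 8, TH); (3, NULL, 10, NULL); (3, NULL, 30, NULL); (NULL, BQ, NULL, NULL); (NULL, JV, NULL, NULL); (NULL, KW, NULL, NULL)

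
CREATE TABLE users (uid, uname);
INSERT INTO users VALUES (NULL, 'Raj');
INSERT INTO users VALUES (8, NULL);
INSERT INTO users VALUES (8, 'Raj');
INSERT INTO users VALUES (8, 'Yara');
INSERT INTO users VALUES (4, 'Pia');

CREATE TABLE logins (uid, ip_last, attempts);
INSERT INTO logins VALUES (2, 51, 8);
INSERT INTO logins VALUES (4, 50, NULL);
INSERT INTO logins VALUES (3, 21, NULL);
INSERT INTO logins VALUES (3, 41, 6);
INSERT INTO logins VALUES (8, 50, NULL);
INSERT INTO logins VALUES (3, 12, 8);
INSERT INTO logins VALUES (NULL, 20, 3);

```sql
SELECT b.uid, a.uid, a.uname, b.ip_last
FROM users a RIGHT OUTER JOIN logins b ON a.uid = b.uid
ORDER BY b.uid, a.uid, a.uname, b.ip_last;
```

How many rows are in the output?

9

RIGHT JOIN keeps every row from `logins`; unmatched rows get NULL for `users`'s columns.
Matching on a.uid = b.uid. A NULL in a compared column never satisfies the condition.
Matched pairs: 4; unmatched b rows kept: 5.
Total: 4 matched + 5 padded = 9 rows.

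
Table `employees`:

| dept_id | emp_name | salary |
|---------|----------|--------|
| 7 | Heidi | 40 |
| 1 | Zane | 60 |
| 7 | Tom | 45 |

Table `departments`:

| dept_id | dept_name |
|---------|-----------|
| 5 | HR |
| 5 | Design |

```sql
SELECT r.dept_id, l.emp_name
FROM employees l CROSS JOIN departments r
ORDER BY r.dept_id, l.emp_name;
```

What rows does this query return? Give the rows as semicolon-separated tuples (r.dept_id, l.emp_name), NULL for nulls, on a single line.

(5, Heidi); (5, Heidi); (5, Tom); (5, Tom); (5, Zane); (5, Zane)

CROSS JOIN pairs every row of `employees` with every row of `departments`: 3 × 2 = 6 rows.
After projecting and ordering:
r.dept_id | l.emp_name
5 | Heidi
5 | Heidi
5 | Tom
5 | Tom
5 | Zane
5 | Zane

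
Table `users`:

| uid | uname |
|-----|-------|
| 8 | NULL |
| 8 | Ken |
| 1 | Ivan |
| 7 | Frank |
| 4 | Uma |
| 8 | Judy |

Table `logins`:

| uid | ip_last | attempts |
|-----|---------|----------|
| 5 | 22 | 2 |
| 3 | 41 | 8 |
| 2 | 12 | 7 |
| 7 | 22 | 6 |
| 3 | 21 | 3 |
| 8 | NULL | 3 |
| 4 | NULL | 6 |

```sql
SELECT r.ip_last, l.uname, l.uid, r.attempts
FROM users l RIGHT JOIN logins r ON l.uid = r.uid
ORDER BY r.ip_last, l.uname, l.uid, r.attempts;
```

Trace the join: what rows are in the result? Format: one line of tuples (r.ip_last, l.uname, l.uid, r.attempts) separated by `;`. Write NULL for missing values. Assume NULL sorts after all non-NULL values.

(12, NULL, NULL, 7); (21, NULL, NULL, 3); (22, Frank, 7, 6); (22, NULL, NULL, 2); (41, NULL, NULL, 8); (NULL, Judy, 8, 3); (NULL, Ken, 8, 3); (NULL, Uma, 4, 6); (NULL, NULL, 8, 3)

RIGHT JOIN keeps every row from `logins`; unmatched rows get NULL for `users`'s columns.
Matching on l.uid = r.uid.
Matched pairs: 5; unmatched r rows kept: 4.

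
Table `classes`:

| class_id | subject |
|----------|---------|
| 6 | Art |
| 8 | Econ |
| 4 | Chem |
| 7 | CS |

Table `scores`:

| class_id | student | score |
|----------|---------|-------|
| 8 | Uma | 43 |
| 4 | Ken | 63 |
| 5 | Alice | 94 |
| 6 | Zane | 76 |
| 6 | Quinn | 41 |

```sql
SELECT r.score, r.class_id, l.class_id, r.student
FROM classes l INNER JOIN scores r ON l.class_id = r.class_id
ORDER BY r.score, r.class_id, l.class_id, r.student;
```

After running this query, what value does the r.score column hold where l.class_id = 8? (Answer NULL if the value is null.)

43

INNER JOIN keeps only pairs where the ON condition holds.
Matching on l.class_id = r.class_id.
Matched pairs: 4.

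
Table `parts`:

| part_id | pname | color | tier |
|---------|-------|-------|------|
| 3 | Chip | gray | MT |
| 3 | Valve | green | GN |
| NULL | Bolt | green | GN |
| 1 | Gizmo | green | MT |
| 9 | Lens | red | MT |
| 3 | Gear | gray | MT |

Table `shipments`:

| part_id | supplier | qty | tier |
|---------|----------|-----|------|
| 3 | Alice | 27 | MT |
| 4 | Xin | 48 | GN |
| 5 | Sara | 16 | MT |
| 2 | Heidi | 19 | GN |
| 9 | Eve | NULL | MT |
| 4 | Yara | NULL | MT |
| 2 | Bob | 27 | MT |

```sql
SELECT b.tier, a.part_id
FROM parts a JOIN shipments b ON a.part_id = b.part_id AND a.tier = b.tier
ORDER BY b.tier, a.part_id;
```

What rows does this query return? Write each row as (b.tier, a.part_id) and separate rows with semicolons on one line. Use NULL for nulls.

(MT, 3); (MT, 3); (MT, 9)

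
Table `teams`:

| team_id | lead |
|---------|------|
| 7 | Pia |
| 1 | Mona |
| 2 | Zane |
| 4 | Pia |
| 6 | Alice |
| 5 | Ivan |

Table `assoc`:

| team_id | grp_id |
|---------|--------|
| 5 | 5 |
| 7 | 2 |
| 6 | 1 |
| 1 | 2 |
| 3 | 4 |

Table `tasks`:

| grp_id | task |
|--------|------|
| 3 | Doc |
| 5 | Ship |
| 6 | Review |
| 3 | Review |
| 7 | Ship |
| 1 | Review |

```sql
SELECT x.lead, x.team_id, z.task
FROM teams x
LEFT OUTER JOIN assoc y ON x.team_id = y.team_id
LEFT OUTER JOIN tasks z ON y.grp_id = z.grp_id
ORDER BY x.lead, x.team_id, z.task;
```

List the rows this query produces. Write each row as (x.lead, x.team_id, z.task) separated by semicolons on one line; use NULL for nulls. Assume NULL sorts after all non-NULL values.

(Alice, 6, Review); (Ivan, 5, Ship); (Mona, 1, NULL); (Pia, 4, NULL); (Pia, 7, NULL); (Zane, 2, NULL)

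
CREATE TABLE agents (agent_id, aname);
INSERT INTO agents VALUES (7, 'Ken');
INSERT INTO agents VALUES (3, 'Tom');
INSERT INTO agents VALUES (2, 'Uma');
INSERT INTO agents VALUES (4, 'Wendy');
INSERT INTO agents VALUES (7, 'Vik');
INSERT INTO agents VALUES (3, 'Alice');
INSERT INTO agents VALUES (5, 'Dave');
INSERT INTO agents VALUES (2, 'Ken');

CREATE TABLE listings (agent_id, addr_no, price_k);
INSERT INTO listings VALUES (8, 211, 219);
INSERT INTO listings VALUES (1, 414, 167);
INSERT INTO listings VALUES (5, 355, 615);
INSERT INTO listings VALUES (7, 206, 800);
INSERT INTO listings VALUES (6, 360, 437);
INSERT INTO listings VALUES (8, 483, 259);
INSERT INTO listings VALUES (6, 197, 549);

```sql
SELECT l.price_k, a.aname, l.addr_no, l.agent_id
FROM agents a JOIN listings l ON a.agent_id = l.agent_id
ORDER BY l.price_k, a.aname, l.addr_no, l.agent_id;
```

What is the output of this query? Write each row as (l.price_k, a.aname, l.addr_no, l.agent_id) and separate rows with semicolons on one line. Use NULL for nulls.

INNER JOIN keeps only pairs where the ON condition holds.
Matching on a.agent_id = l.agent_id.
Matched pairs: 3.

(615, Dave, 355, 5); (800, Ken, 206, 7); (800, Vik, 206, 7)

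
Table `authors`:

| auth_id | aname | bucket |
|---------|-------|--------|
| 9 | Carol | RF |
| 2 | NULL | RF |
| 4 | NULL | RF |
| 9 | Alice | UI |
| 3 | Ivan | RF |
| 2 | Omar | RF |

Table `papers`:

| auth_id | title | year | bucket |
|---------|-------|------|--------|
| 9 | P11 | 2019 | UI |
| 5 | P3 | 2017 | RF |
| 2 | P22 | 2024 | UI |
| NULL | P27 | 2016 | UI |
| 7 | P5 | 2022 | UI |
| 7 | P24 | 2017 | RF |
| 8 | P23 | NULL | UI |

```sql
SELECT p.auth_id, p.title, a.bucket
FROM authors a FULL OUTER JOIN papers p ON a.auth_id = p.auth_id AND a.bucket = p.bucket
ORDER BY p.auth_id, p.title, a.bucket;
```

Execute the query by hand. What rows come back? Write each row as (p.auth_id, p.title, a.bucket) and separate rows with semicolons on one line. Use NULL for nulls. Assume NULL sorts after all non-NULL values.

(2, P22, NULL); (5, P3, NULL); (7, P24, NULL); (7, P5, NULL); (8, P23, NULL); (9, P11, UI); (NULL, P27, NULL); (NULL, NULL, RF); (NULL, NULL, RF); (NULL, NULL, RF); (NULL, NULL, RF); (NULL, NULL, RF)

FULL OUTER JOIN keeps every row from both sides; unmatched rows get NULL for the other side's columns.
Matching on a.auth_id = p.auth_id AND a.bucket = p.bucket. A NULL in a compared column never satisfies the condition.
Matched pairs: 1; unmatched a rows kept: 5; unmatched p rows kept: 6.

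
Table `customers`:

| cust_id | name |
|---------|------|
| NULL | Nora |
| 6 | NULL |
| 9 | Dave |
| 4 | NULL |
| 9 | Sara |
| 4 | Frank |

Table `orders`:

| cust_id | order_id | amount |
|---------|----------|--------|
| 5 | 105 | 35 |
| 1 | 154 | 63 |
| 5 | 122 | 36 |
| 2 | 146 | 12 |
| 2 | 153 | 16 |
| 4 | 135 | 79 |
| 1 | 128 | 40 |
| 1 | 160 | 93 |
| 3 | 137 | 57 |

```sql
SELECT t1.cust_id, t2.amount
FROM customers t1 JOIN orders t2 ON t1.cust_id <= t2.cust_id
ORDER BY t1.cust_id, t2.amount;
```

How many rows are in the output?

INNER JOIN keeps only pairs where the ON condition holds.
Matching on t1.cust_id <= t2.cust_id. A NULL in a compared column never satisfies the condition.
- t1 (cust_id=NULL) has no partner → excluded.
- t1 (cust_id=6) has no partner → excluded.
- t1 (cust_id=9) has no partner → excluded.
- t1 (cust_id=4) pairs with 3 row(s) of t2.
- t1 (cust_id=9) has no partner → excluded.
- t1 (cust_id=4) pairs with 3 row(s) of t2.
Total: 6 rows.

6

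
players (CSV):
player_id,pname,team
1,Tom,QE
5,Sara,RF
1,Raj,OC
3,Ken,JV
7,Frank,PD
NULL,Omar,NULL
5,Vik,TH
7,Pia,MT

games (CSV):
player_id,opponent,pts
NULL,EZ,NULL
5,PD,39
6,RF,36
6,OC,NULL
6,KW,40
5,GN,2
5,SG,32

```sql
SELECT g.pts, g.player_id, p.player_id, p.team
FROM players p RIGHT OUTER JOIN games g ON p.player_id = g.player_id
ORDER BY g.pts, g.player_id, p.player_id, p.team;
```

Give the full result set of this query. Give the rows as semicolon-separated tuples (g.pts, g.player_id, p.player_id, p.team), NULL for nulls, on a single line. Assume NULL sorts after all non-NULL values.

(2, 5, 5, RF); (2, 5, 5, TH); (32, 5, 5, RF); (32, 5, 5, TH); (36, 6, NULL, NULL); (39, 5, 5, RF); (39, 5, 5, TH); (40, 6, NULL, NULL); (NULL, 6, NULL, NULL); (NULL, NULL, NULL, NULL)

RIGHT JOIN keeps every row from `games`; unmatched rows get NULL for `players`'s columns.
Matching on p.player_id = g.player_id. A NULL in a compared column never satisfies the condition.
- p row (player_id=1): no match.
- p row (player_id=5): matches 3 g row(s) → 3 output row(s).
- p row (player_id=1): no match.
- p row (player_id=3): no match.
- p row (player_id=7): no match.
- p row (player_id=NULL): no match.
- p row (player_id=5): matches 3 g row(s) → 3 output row(s).
- p row (player_id=7): no match.
- plus 4 unmatched g row(s), each kept with NULL p columns.
After projecting and ordering:
g.pts | g.player_id | p.player_id | p.team
2 | 5 | 5 | RF
2 | 5 | 5 | TH
32 | 5 | 5 | RF
32 | 5 | 5 | TH
36 | 6 | NULL | NULL
39 | 5 | 5 | RF
39 | 5 | 5 | TH
40 | 6 | NULL | NULL
NULL | 6 | NULL | NULL
NULL | NULL | NULL | NULL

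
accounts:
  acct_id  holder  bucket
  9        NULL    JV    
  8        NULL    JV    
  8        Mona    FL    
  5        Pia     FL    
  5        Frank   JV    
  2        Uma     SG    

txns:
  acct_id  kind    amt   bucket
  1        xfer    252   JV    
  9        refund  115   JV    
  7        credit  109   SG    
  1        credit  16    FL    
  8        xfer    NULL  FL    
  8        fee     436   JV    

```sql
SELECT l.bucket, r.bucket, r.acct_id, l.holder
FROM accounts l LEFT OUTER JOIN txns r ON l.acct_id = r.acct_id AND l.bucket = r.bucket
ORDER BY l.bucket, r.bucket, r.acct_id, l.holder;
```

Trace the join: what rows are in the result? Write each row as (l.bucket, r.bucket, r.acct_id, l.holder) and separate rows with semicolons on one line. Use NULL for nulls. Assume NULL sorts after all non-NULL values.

(FL, FL, 8, Mona); (FL, NULL, NULL, Pia); (JV, JV, 8, NULL); (JV, JV, 9, NULL); (JV, NULL, NULL, Frank); (SG, NULL, NULL, Uma)

LEFT JOIN keeps every row from `accounts`; unmatched rows get NULL for `txns`'s columns.
Matching on l.acct_id = r.acct_id AND l.bucket = r.bucket.
- l row (acct_id=9, bucket=JV): matches 1 r row(s) → 1 output row(s).
- l row (acct_id=8, bucket=JV): matches 1 r row(s) → 1 output row(s).
- l row (acct_id=8, bucket=FL): matches 1 r row(s) → 1 output row(s).
- l row (acct_id=5, bucket=FL): no match → kept, r columns NULL.
- l row (acct_id=5, bucket=JV): no match → kept, r columns NULL.
- l row (acct_id=2, bucket=SG): no match → kept, r columns NULL.
After projecting and ordering:
l.bucket | r.bucket | r.acct_id | l.holder
FL | FL | 8 | Mona
FL | NULL | NULL | Pia
JV | JV | 8 | NULL
JV | JV | 9 | NULL
JV | NULL | NULL | Frank
SG | NULL | NULL | Uma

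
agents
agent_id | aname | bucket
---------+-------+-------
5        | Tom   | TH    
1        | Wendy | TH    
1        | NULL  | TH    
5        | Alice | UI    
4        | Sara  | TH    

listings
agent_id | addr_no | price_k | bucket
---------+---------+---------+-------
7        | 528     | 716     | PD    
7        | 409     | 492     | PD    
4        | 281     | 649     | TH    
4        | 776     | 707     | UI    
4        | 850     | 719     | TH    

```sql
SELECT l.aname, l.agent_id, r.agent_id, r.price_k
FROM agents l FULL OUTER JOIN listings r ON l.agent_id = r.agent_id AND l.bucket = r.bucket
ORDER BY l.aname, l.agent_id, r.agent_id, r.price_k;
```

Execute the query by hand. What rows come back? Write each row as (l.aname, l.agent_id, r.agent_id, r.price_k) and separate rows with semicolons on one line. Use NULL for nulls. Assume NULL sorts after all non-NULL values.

(Alice, 5, NULL, NULL); (Sara, 4, 4, 649); (Sara, 4, 4, 719); (Tom, 5, NULL, NULL); (Wendy, 1, NULL, NULL); (NULL, 1, NULL, NULL); (NULL, NULL, 4, 707); (NULL, NULL, 7, 492); (NULL, NULL, 7, 716)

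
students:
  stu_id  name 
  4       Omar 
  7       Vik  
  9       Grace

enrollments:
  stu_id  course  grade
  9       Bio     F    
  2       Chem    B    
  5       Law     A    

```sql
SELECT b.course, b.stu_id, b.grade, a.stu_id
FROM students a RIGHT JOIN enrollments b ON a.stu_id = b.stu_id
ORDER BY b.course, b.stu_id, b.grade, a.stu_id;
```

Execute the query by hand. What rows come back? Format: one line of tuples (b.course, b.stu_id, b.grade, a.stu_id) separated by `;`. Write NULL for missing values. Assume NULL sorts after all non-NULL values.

RIGHT JOIN keeps every row from `enrollments`; unmatched rows get NULL for `students`'s columns.
Matching on a.stu_id = b.stu_id.
- a[0] stu_id=4 → no match.
- a[1] stu_id=7 → no match.
- a[2] stu_id=9 → 1 match(es) in b → 1 row(s).
- 2 b row(s) had no a match → kept, a columns NULL.
After projecting and ordering:
b.course | b.stu_id | b.grade | a.stu_id
Bio | 9 | F | 9
Chem | 2 | B | NULL
Law | 5 | A | NULL

(Bio, 9, F, 9); (Chem, 2, B, NULL); (Law, 5, A, NULL)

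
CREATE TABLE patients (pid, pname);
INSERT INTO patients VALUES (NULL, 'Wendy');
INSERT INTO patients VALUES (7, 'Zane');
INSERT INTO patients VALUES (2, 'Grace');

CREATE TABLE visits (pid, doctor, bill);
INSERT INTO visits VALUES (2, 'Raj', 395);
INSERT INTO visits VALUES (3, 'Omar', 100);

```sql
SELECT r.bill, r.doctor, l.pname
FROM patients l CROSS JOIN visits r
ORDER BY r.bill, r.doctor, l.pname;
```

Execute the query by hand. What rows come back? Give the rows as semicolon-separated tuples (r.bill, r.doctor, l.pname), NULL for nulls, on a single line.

(100, Omar, Grace); (100, Omar, Wendy); (100, Omar, Zane); (395, Raj, Grace); (395, Raj, Wendy); (395, Raj, Zane)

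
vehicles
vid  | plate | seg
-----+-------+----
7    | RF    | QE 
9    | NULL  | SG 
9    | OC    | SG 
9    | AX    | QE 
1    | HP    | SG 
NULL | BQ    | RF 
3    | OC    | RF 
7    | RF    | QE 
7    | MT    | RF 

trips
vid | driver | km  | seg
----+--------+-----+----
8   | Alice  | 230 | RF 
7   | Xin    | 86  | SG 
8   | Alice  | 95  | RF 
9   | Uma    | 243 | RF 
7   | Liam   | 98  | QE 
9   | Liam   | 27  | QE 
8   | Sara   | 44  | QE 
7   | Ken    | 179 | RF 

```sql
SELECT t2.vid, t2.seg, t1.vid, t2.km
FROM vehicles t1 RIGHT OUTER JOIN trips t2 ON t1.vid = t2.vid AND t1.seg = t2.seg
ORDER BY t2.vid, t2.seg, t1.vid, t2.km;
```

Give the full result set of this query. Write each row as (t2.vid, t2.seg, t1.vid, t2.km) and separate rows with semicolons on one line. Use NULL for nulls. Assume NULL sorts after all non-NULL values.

(7, QE, 7, 98); (7, QE, 7, 98); (7, RF, 7, 179); (7, SG, NULL, 86); (8, QE, NULL, 44); (8, RF, NULL, 95); (8, RF, NULL, 230); (9, QE, 9, 27); (9, RF, NULL, 243)

RIGHT JOIN keeps every row from `trips`; unmatched rows get NULL for `vehicles`'s columns.
Matching on t1.vid = t2.vid AND t1.seg = t2.seg. A NULL in a compared column never satisfies the condition.
Matched pairs: 4; unmatched t2 rows kept: 5.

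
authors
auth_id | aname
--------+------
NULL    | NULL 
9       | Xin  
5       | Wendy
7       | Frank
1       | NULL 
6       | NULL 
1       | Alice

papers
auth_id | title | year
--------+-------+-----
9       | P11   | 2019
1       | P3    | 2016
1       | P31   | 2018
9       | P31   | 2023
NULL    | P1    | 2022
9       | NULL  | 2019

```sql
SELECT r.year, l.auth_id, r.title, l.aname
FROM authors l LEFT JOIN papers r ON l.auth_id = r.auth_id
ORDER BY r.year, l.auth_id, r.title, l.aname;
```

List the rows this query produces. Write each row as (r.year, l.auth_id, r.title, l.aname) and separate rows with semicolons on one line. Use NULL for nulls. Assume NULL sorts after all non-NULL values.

(2016, 1, P3, Alice); (2016, 1, P3, NULL); (2018, 1, P31, Alice); (2018, 1, P31, NULL); (2019, 9, P11, Xin); (2019, 9, NULL, Xin); (2023, 9, P31, Xin); (NULL, 5, NULL, Wendy); (NULL, 6, NULL, NULL); (NULL, 7, NULL, Frank); (NULL, NULL, NULL, NULL)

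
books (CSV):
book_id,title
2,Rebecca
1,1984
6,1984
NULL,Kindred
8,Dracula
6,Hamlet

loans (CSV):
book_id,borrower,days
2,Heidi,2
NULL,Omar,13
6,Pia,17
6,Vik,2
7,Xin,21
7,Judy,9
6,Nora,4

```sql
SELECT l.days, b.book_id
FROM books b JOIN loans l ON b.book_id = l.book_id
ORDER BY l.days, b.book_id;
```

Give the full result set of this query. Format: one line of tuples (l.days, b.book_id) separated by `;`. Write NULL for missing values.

INNER JOIN keeps only pairs where the ON condition holds.
Matching on b.book_id = l.book_id. A NULL in a compared column never satisfies the condition.
- b[0] book_id=2 → 1 match(es) in l → 1 row(s).
- b[1] book_id=1 → no match; dropped.
- b[2] book_id=6 → 3 match(es) in l → 3 row(s).
- b[3] book_id=NULL → no match; dropped.
- b[4] book_id=8 → no match; dropped.
- b[5] book_id=6 → 3 match(es) in l → 3 row(s).
After projecting and ordering:
l.days | b.book_id
2 | 2
2 | 6
2 | 6
4 | 6
4 | 6
17 | 6
17 | 6

(2, 2); (2, 6); (2, 6); (4, 6); (4, 6); (17, 6); (17, 6)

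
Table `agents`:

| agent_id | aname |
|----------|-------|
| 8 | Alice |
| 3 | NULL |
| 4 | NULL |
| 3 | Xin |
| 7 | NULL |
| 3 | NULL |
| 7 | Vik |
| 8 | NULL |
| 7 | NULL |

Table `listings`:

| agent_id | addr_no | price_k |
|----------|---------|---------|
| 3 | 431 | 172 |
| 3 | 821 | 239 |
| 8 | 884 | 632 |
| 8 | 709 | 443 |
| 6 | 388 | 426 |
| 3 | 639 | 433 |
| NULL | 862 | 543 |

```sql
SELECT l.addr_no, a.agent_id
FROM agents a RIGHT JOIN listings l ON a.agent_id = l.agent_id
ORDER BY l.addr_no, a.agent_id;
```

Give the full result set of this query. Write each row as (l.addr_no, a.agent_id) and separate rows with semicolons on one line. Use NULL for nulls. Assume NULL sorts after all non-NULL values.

(388, NULL); (431, 3); (431, 3); (431, 3); (639, 3); (639, 3); (639, 3); (709, 8); (709, 8); (821, 3); (821, 3); (821, 3); (862, NULL); (884, 8); (884, 8)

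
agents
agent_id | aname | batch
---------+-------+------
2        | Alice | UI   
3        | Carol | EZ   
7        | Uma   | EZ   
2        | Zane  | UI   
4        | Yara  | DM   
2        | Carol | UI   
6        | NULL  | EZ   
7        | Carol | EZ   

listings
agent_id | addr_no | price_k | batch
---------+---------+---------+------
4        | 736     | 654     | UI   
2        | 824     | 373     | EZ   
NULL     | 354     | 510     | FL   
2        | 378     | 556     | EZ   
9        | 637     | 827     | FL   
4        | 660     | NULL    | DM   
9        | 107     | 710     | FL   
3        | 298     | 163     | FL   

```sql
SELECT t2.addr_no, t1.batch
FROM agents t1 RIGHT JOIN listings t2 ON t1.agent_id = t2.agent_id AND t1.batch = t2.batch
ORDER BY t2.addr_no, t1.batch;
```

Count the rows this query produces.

8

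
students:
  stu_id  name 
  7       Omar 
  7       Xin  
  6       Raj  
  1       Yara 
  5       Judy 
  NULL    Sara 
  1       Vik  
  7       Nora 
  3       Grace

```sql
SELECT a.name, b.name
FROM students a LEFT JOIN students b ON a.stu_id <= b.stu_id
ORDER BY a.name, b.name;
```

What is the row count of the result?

41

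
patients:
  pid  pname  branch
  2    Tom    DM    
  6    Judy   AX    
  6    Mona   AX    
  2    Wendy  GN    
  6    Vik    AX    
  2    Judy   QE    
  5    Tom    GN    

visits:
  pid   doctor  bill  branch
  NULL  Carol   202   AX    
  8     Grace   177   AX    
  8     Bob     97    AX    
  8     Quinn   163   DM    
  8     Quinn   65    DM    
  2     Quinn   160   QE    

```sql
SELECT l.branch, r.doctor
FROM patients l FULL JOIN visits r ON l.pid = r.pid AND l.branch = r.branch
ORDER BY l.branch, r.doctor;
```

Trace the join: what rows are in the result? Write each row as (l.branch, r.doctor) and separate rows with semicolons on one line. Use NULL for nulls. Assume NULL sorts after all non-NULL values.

(AX, NULL); (AX, NULL); (AX, NULL); (DM, NULL); (GN, NULL); (GN, NULL); (QE, Quinn); (NULL, Bob); (NULL, Carol); (NULL, Grace); (NULL, Quinn); (NULL, Quinn)

FULL OUTER JOIN keeps every row from both sides; unmatched rows get NULL for the other side's columns.
Matching on l.pid = r.pid AND l.branch = r.branch. A NULL in a compared column never satisfies the condition.
Matched pairs: 1; unmatched l rows kept: 6; unmatched r rows kept: 5.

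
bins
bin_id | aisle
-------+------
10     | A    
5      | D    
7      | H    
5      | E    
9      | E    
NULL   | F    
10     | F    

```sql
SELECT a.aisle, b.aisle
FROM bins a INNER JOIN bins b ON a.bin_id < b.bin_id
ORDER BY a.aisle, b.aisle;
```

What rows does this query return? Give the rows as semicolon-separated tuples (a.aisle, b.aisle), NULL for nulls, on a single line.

(D, A); (D, E); (D, F); (D, H); (E, A); (E, A); (E, E); (E, F); (E, F); (E, H); (H, A); (H, E); (H, F)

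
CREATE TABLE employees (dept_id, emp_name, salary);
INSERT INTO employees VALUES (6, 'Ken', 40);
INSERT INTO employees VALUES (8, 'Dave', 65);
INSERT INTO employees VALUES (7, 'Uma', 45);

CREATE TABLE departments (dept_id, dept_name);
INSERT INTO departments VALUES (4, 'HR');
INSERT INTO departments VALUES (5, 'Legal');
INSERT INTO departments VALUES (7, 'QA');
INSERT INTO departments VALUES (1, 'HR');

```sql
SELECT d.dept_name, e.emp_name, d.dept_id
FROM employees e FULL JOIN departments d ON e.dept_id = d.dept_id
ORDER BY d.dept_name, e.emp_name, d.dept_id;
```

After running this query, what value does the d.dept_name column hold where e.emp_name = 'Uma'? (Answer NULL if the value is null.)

QA

FULL OUTER JOIN keeps every row from both sides; unmatched rows get NULL for the other side's columns.
Matching on e.dept_id = d.dept_id.
Matched pairs: 1; unmatched e rows kept: 2; unmatched d rows kept: 3.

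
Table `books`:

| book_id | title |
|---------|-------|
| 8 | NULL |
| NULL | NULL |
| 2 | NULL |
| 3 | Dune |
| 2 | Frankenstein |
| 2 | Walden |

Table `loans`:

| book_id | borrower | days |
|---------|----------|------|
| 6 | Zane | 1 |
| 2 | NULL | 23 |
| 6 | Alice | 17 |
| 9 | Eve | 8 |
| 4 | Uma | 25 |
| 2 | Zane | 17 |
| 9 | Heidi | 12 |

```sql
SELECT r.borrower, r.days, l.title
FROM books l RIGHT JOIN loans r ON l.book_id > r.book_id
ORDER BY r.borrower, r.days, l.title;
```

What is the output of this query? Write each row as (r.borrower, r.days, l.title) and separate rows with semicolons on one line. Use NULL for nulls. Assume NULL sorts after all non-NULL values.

(Alice, 17, NULL); (Eve, 8, NULL); (Heidi, 12, NULL); (Uma, 25, NULL); (Zane, 1, NULL); (Zane, 17, Dune); (Zane, 17, NULL); (NULL, 23, Dune); (NULL, 23, NULL)

RIGHT JOIN keeps every row from `loans`; unmatched rows get NULL for `books`'s columns.
Matching on l.book_id > r.book_id. A NULL in a compared column never satisfies the condition.
- l[0] book_id=8 → 5 match(es) in r → 5 row(s).
- l[1] book_id=NULL → no match.
- l[2] book_id=2 → no match.
- l[3] book_id=3 → 2 match(es) in r → 2 row(s).
- l[4] book_id=2 → no match.
- l[5] book_id=2 → no match.
- 2 row(s) from r found no l partner → padded with NULL.
After projecting and ordering:
r.borrower | r.days | l.title
Alice | 17 | NULL
Eve | 8 | NULL
Heidi | 12 | NULL
Uma | 25 | NULL
Zane | 1 | NULL
Zane | 17 | Dune
Zane | 17 | NULL
NULL | 23 | Dune
NULL | 23 | NULL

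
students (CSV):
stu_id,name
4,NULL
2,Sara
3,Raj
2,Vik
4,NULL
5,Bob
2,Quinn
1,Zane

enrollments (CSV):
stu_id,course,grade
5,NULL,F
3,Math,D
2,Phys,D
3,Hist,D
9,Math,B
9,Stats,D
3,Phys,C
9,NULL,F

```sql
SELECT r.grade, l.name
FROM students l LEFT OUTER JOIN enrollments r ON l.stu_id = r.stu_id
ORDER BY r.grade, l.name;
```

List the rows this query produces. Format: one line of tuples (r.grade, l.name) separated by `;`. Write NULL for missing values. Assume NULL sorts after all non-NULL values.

(C, Raj); (D, Quinn); (D, Raj); (D, Raj); (D, Sara); (D, Vik); (F, Bob); (NULL, Zane); (NULL, NULL); (NULL, NULL)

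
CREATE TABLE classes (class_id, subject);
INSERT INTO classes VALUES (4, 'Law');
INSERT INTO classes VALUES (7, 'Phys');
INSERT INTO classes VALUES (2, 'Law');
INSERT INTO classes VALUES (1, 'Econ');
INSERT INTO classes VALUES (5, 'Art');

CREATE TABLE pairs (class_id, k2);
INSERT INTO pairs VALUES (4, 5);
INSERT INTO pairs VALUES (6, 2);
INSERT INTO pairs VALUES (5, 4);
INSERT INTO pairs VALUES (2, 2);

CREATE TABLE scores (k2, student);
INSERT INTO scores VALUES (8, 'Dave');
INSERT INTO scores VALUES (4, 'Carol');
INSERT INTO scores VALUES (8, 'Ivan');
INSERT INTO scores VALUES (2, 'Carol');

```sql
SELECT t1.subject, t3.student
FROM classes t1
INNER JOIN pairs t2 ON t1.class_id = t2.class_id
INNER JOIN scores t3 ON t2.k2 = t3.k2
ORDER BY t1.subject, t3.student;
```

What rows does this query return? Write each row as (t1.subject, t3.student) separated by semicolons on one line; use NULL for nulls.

Step 1 — t1 INNER JOIN t2 on class_id → 3 row(s).
Then INNER JOIN `scores t3` on k2: keep only rows whose t2.k2 appears in t3.

(Art, Carol); (Law, Carol)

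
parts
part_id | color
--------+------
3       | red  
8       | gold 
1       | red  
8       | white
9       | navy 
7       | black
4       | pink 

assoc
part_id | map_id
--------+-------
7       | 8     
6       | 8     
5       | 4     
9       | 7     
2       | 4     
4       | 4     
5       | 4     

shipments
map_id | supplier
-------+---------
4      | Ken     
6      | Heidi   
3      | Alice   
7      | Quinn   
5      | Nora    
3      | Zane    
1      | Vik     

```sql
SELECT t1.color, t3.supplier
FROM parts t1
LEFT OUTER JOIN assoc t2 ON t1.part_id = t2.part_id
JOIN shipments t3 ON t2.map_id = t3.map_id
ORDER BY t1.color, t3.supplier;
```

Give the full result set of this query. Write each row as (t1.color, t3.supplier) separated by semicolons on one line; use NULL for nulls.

Step 1 — t1 LEFT JOIN t2 on part_id → 7 row(s).
Then INNER JOIN `shipments t3` on map_id: keep only rows whose t2.map_id appears in t3.

(navy, Quinn); (pink, Ken)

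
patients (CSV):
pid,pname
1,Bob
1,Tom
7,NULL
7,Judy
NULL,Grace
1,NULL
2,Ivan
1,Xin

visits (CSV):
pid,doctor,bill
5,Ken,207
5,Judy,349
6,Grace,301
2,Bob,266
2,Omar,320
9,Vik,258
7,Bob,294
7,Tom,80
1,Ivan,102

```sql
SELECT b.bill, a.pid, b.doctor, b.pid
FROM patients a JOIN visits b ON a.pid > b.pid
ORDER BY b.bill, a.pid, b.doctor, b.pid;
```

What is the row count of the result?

INNER JOIN keeps only pairs where the ON condition holds.
Matching on a.pid > b.pid. A NULL in a compared column never satisfies the condition.
- a (pid=1) has no partner → excluded.
- a (pid=1) has no partner → excluded.
- a (pid=7) pairs with 6 row(s) of b.
- a (pid=7) pairs with 6 row(s) of b.
- a (pid=NULL) has no partner → excluded.
- a (pid=1) has no partner → excluded.
- a (pid=2) pairs with 1 row(s) of b.
- a (pid=1) has no partner → excluded.
Total: 13 rows.

13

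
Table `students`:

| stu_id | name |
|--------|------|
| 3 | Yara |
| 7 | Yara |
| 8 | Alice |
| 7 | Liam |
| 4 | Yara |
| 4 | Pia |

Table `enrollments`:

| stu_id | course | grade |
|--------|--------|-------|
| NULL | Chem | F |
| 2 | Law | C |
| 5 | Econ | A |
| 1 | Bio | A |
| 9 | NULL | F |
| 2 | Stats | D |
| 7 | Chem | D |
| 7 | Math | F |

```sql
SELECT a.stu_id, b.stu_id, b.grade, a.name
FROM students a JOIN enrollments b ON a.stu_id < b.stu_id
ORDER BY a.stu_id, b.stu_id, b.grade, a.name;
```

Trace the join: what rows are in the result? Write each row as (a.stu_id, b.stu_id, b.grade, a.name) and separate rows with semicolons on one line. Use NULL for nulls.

INNER JOIN keeps only pairs where the ON condition holds.
Matching on a.stu_id < b.stu_id. A NULL in a compared column never satisfies the condition.
Matched pairs: 15.

(3, 5, A, Yara); (3, 7, D, Yara); (3, 7, F, Yara); (3, 9, F, Yara); (4, 5, A, Pia); (4, 5, A, Yara); (4, 7, D, Pia); (4, 7, D, Yara); (4, 7, F, Pia); (4, 7, F, Yara); (4, 9, F, Pia); (4, 9, F, Yara); (7, 9, F, Liam); (7, 9, F, Yara); (8, 9, F, Alice)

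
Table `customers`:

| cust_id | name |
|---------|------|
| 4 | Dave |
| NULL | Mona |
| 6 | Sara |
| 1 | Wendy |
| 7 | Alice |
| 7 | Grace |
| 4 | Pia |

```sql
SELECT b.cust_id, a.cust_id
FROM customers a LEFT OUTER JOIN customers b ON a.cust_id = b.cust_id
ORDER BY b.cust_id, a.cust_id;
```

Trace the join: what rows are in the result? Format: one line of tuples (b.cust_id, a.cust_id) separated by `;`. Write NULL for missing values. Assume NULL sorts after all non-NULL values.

(1, 1); (4, 4); (4, 4); (4, 4); (4, 4); (6, 6); (7, 7); (7, 7); (7, 7); (7, 7); (NULL, NULL)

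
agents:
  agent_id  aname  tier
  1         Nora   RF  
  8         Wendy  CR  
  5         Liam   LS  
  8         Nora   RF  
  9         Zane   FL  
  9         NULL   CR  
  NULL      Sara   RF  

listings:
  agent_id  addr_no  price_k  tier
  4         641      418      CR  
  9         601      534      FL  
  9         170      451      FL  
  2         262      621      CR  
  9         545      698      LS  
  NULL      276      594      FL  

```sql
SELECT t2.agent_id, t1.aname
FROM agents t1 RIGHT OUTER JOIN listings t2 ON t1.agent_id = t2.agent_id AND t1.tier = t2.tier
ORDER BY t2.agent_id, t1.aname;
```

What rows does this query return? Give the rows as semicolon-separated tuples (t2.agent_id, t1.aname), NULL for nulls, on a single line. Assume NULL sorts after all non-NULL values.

RIGHT JOIN keeps every row from `listings`; unmatched rows get NULL for `agents`'s columns.
Matching on t1.agent_id = t2.agent_id AND t1.tier = t2.tier. A NULL in a compared column never satisfies the condition.
- t1 row (agent_id=1, tier=RF): no match.
- t1 row (agent_id=8, tier=CR): no match.
- t1 row (agent_id=5, tier=LS): no match.
- t1 row (agent_id=8, tier=RF): no match.
- t1 row (agent_id=9, tier=FL): matches 2 t2 row(s) → 2 output row(s).
- t1 row (agent_id=9, tier=CR): no match.
- t1 row (agent_id=NULL, tier=RF): no match.
- 4 row(s) from t2 found no t1 partner → padded with NULL.
After projecting and ordering:
t2.agent_id | t1.aname
2 | NULL
4 | NULL
9 | Zane
9 | Zane
9 | NULL
NULL | NULL

(2, NULL); (4, NULL); (9, Zane); (9, Zane); (9, NULL); (NULL, NULL)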